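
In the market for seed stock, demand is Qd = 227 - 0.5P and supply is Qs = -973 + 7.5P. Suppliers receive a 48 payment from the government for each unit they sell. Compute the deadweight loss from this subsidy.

Pre-subsidy: 227 - 0.5P = -973 + 7.5P gives P* = 150, Q* = 152.
With the subsidy, sellers receive Ps = Pb + 48 for each unit, where Pb is the price buyers pay.
Supply in terms of Pb becomes Qs = -973 + 7.5(Pb + 48) = -613 + 7.5Pb. Setting this equal to demand: 227 - 0.5Pb = -613 + 7.5Pb, so Pb = 105.
Sellers receive Ps = 105 + 48 = 153; Q' = 227 − 0.5·105 = 174.5.
The subsidy expands output by 174.5 − 152 = 22.5 past the efficient level; on those units the gap between marginal cost and willingness to pay runs from 0 up to 48.
DWL = ½ × 48 × 22.5 = 540.

Deadweight loss = 540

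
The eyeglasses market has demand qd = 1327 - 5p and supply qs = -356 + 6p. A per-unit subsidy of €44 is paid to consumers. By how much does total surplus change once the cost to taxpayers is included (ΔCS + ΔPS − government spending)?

Net change in total surplus = -€2640

Pre-subsidy: 1327 - 5p = -356 + 6p gives p* = 153, q* = 562.
With the rebate, buyers effectively pay pb = ps − 44, where ps is the price sellers receive.
Demand in terms of ps becomes qd = 1327 − 5(ps − 44) = 1547 - 5ps. Setting this equal to supply: 1547 - 5ps = -356 + 6ps, so ps = 173.
Buyers pay pb = 173 − 44 = 129; q' = -356 + 6·173 = 682.
ΔCS = ½(562 + 682)(153 − 129) = 14928; ΔPS = ½(562 + 682)(173 − 153) = 12440.
Government spending = 44 × 682 = 30008.
Net change = 14928 + 12440 − 30008 = -2640. The loss equals the DWL triangle ½·44·120.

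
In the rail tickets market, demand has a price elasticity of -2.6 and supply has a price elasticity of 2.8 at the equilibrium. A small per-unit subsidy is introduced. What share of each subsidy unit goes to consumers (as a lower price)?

For a small subsidy around the equilibrium, the benefit split depends on the relative slopes, which at a point are proportional to the elasticities.
Buyer share = εs/(εs + |εd|) = 2.8/(2.8 + 2.6) = 14/27; seller share = |εd|/(εs + |εd|) = 13/27.

Consumer share = 14/27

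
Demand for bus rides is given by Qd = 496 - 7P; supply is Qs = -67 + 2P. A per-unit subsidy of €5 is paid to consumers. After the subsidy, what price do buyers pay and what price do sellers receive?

Pre-subsidy: 496 - 7P = -67 + 2P gives P* = 563/9, Q* = 523/9.
With the rebate, buyers effectively pay Pb = Ps − 5, where Ps is the price sellers receive.
Demand in terms of Ps becomes Qd = 496 − 7(Ps − 5) = 531 - 7Ps. Setting this equal to supply: 531 - 7Ps = -67 + 2Ps, so Ps = 598/9.
Buyers pay Pb = 598/9 − 5 = 553/9; Q' = -67 + 2·(598/9) = 593/9.

Buyers pay 553/9; sellers receive 598/9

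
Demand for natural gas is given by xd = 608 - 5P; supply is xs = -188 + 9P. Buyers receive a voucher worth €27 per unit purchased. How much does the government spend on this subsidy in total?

Pre-subsidy: 608 - 5P = -188 + 9P gives P* = 398/7, x* = 2266/7.
With the rebate, buyers effectively pay Pb = Ps − 27, where Ps is the price sellers receive.
Demand in terms of Ps becomes xd = 608 − 5(Ps − 27) = 743 - 5Ps. Setting this equal to supply: 743 - 5Ps = -188 + 9Ps, so Ps = 66.5.
Buyers pay Pb = 66.5 − 27 = 39.5; x' = -188 + 9·66.5 = 410.5.
Government outlay = subsidy × quantity = 27 × 410.5 = 11083.5.

Government cost = €11083.5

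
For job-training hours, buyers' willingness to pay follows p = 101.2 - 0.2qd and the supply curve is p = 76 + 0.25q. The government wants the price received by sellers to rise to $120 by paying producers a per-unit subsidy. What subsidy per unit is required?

At a seller price of 120, quantity supplied is -304 + 4·120 = 176.
Buyers absorb 176 only when they pay pb = 101.2 − 0.2·176 = 66.
s = ps − pb = 120 − 66 = 54.

Required subsidy s = $54 per unit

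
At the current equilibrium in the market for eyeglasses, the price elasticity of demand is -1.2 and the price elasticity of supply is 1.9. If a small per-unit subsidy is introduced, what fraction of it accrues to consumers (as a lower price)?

Consumer share = 19/31

For a small subsidy around the equilibrium, the benefit split depends on the relative slopes, which at a point are proportional to the elasticities.
Buyer share = εs/(εs + |εd|) = 1.9/(1.9 + 1.2) = 19/31; seller share = |εd|/(εs + |εd|) = 12/31.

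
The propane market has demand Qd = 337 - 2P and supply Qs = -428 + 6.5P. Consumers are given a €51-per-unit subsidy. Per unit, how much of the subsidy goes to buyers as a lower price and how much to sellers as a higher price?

Pre-subsidy: 337 - 2P = -428 + 6.5P gives P* = 90, Q* = 157.
With the rebate, buyers effectively pay Pb = Ps − 51, where Ps is the price sellers receive.
Demand in terms of Ps becomes Qd = 337 − 2(Ps − 51) = 439 - 2Ps. Setting this equal to supply: 439 - 2Ps = -428 + 6.5Ps, so Ps = 102.
Buyers pay Pb = 102 − 51 = 51; Q' = -428 + 6.5·102 = 235.
Buyers' price falls by P* − Pb = 90 − 51 = 39; sellers' price rises by Ps − P* = 102 − 90 = 12.

Buyers gain €39 per unit; sellers gain €12 per unit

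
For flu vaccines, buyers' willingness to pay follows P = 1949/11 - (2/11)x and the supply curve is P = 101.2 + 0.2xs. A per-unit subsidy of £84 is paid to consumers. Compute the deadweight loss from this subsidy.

Pre-subsidy: 1949/11 - (2/11)x = 101.2 + 0.2x gives x* = 199 and P* = 141.
With the rebate, buyers effectively pay Pb = Ps − 84, where Ps is the price sellers receive.
On the curves, Pb = 1949/11 - (2/11)x and Ps = 101.2 + 0.2x; the wedge Ps − Pb = 84 gives 101.2 + 0.2x − (1949/11 - (2/11)x) = 84, so x' = 419.
Then Pb = 1949/11 − (2/11)·419 = 101 and Ps = 101.2 + 0.2·419 = 185.
The subsidy expands output by 419 − 199 = 220 past the efficient level; on those units the gap between marginal cost and willingness to pay runs from 0 up to 84.
DWL = ½ × 84 × 220 = 9240.

Deadweight loss = £9240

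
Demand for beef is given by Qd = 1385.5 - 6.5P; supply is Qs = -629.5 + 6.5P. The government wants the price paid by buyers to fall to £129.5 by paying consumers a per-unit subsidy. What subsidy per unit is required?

Required subsidy s = £51 per unit

At a buyer price of 129.5, quantity demanded is 1385.5 − 6.5·129.5 = 543.75.
Sellers supply 543.75 only when they receive Ps with -629.5 + 6.5·Ps = 543.75, i.e. Ps = 180.5.
s = Ps − Pb = 180.5 − 129.5 = 51.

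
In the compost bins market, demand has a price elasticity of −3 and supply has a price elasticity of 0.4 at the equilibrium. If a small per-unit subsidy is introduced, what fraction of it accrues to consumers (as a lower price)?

Consumer share = 2/17

For a small subsidy around the equilibrium, the benefit split depends on the relative slopes, which at a point are proportional to the elasticities.
Buyer share = εs/(εs + |εd|) = 0.4/(0.4 + 3) = 2/17; seller share = |εd|/(εs + |εd|) = 15/17.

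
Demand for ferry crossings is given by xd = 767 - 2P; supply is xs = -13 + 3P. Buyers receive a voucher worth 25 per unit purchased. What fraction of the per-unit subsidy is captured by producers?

Pre-subsidy: 767 - 2P = -13 + 3P gives P* = 156, x* = 455.
With the rebate, buyers effectively pay Pb = Ps − 25, where Ps is the price sellers receive.
Demand in terms of Ps becomes xd = 767 − 2(Ps − 25) = 817 - 2Ps. Setting this equal to supply: 817 - 2Ps = -13 + 3Ps, so Ps = 166.
Buyers pay Pb = 166 − 25 = 141; x' = -13 + 3·166 = 485.
Buyers' price falls by P* − Pb = 156 − 141 = 15; sellers' price rises by Ps − P* = 166 − 156 = 10.
So producers capture 10/25 = 0.4 of each unit of subsidy.

Producer share = 0.4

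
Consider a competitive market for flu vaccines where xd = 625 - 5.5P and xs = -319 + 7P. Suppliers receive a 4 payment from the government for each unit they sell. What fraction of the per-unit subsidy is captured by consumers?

Consumer share = 0.56

Pre-subsidy: 625 - 5.5P = -319 + 7P gives P* = 75.52, x* = 209.64.
With the subsidy, sellers receive Ps = Pb + 4 for each unit, where Pb is the price buyers pay.
Supply in terms of Pb becomes xs = -319 + 7(Pb + 4) = -291 + 7Pb. Setting this equal to demand: 625 - 5.5Pb = -291 + 7Pb, so Pb = 73.28.
Sellers receive Ps = 73.28 + 4 = 77.28; x' = 625 − 5.5·73.28 = 221.96.
Buyers' price falls by P* − Pb = 75.52 − 73.28 = 2.24; sellers' price rises by Ps − P* = 77.28 − 75.52 = 1.76.
So consumers capture 2.24/4 = 0.56 of each unit of subsidy.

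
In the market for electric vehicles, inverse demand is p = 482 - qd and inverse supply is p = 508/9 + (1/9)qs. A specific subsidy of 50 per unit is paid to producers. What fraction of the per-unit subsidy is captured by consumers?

Pre-subsidy: 482 - q = 508/9 + (1/9)q gives q* = 383 and p* = 99.
With the subsidy, sellers receive ps = pb + 50 for each unit, where pb is the price buyers pay.
On the curves, pb = 482 - q and ps = 508/9 + (1/9)q; the wedge ps − pb = 50 gives 508/9 + (1/9)q − (482 - q) = 50, so q' = 428.
Then pb = 482 − 1·428 = 54 and ps = 508/9 + (1/9)·428 = 104.
Buyers' price falls by p* − pb = 99 − 54 = 45; sellers' price rises by ps − p* = 104 − 99 = 5.
So consumers capture 45/50 = 0.9 of each unit of subsidy.

Consumer share = 0.9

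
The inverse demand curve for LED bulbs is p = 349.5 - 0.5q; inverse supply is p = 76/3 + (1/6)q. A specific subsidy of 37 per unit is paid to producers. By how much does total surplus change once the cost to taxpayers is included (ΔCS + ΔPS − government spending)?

Pre-subsidy: 349.5 - 0.5q = 76/3 + (1/6)q gives q* = 486.25 and p* = 106.375.
With the subsidy, sellers receive ps = pb + 37 for each unit, where pb is the price buyers pay.
On the curves, pb = 349.5 - 0.5q and ps = 76/3 + (1/6)q; the wedge ps − pb = 37 gives 76/3 + (1/6)q − (349.5 - 0.5q) = 37, so q' = 541.75.
Then pb = 349.5 − 0.5·541.75 = 78.625 and ps = 76/3 + (1/6)·541.75 = 115.625.
ΔCS = ½(486.25 + 541.75)(106.375 − 78.625) = 14263.5; ΔPS = ½(486.25 + 541.75)(115.625 − 106.375) = 4754.5.
Government spending = 37 × 541.75 = 20044.75.
Net change = 14263.5 + 4754.5 − 20044.75 = -1026.75. The loss equals the DWL triangle ½·37·55.5.

Net change in total surplus = -1026.75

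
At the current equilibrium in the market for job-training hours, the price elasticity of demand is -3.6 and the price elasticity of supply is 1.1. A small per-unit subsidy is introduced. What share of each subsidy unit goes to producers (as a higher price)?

For a small subsidy around the equilibrium, the benefit split depends on the relative slopes, which at a point are proportional to the elasticities.
Buyer share = εs/(εs + |εd|) = 1.1/(1.1 + 3.6) = 11/47; seller share = |εd|/(εs + |εd|) = 36/47.
So producers capture 36/47 of the subsidy.

Producer share = 36/47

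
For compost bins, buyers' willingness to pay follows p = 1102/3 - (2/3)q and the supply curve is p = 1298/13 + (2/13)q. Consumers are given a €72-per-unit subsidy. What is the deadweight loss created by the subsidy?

Pre-subsidy: 1102/3 - (2/3)q = 1298/13 + (2/13)q gives q* = 326 and p* = 150.
With the rebate, buyers effectively pay pb = ps − 72, where ps is the price sellers receive.
On the curves, pb = 1102/3 - (2/3)q and ps = 1298/13 + (2/13)q; the wedge ps − pb = 72 gives 1298/13 + (2/13)q − (1102/3 - (2/3)q) = 72, so q' = 413.75.
Then pb = 1102/3 − (2/3)·413.75 = 91.5 and ps = 1298/13 + (2/13)·413.75 = 163.5.
The subsidy expands output by 413.75 − 326 = 87.75 past the efficient level; on those units the gap between marginal cost and willingness to pay runs from 0 up to 72.
DWL = ½ × 72 × 87.75 = 3159.

Deadweight loss = €3159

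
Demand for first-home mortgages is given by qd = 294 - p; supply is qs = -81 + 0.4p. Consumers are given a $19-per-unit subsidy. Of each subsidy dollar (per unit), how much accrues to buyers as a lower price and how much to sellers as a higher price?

Buyers gain 38/7 per unit; sellers gain 95/7 per unit

Pre-subsidy: 294 - p = -81 + 0.4p gives p* = 1875/7, q* = 183/7.
With the rebate, buyers effectively pay pb = ps − 19, where ps is the price sellers receive.
Demand in terms of ps becomes qd = 294 − 1(ps − 19) = 313 - ps. Setting this equal to supply: 313 - ps = -81 + 0.4ps, so ps = 1970/7.
Buyers pay pb = 1970/7 − 19 = 1837/7; q' = -81 + 0.4·(1970/7) = 221/7.
Buyers' price falls by p* − pb = 1875/7 − 1837/7 = 38/7; sellers' price rises by ps − p* = 1970/7 − 1875/7 = 95/7.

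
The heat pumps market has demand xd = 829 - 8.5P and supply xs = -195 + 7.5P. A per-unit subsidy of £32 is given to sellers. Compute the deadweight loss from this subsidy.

Pre-subsidy: 829 - 8.5P = -195 + 7.5P gives P* = 64, x* = 285.
With the subsidy, sellers receive Ps = Pb + 32 for each unit, where Pb is the price buyers pay.
Supply in terms of Pb becomes xs = -195 + 7.5(Pb + 32) = 45 + 7.5Pb. Setting this equal to demand: 829 - 8.5Pb = 45 + 7.5Pb, so Pb = 49.
Sellers receive Ps = 49 + 32 = 81; x' = 829 − 8.5·49 = 412.5.
The subsidy expands output by 412.5 − 285 = 127.5 past the efficient level; on those units the gap between marginal cost and willingness to pay runs from 0 up to 32.
DWL = ½ × 32 × 127.5 = 2040.

Deadweight loss = £2040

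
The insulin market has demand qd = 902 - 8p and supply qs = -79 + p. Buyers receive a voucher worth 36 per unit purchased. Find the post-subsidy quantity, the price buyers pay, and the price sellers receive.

Pre-subsidy: 902 - 8p = -79 + p gives p* = 109, q* = 30.
With the rebate, buyers effectively pay pb = ps − 36, where ps is the price sellers receive.
Demand in terms of ps becomes qd = 902 − 8(ps − 36) = 1190 - 8ps. Setting this equal to supply: 1190 - 8ps = -79 + ps, so ps = 141.
Buyers pay pb = 141 − 36 = 105; q' = -79 + 1·141 = 62.

q' = 62; buyers pay 105; sellers receive 141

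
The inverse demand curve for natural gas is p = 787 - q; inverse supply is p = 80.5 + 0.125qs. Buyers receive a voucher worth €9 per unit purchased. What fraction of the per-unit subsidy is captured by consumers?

Consumer share = 8/9

Pre-subsidy: 787 - q = 80.5 + 0.125q gives q* = 628 and p* = 159.
With the rebate, buyers effectively pay pb = ps − 9, where ps is the price sellers receive.
On the curves, pb = 787 - q and ps = 80.5 + 0.125q; the wedge ps − pb = 9 gives 80.5 + 0.125q − (787 - q) = 9, so q' = 636.
Then pb = 787 − 1·636 = 151 and ps = 80.5 + 0.125·636 = 160.
Buyers' price falls by p* − pb = 159 − 151 = 8; sellers' price rises by ps − p* = 160 − 159 = 1.
So consumers capture 8/9 = 8/9 of each unit of subsidy.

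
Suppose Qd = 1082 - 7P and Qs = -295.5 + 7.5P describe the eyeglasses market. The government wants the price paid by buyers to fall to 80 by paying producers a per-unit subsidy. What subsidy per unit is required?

At a buyer price of 80, quantity demanded is 1082 − 7·80 = 522.
Sellers supply 522 only when they receive Ps with -295.5 + 7.5·Ps = 522, i.e. Ps = 109.
s = Ps − Pb = 109 − 80 = 29.

Required subsidy s = 29 per unit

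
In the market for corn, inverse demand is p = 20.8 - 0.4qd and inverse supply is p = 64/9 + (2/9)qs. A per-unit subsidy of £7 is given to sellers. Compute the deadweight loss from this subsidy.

Pre-subsidy: 20.8 - 0.4q = 64/9 + (2/9)q gives q* = 22 and p* = 12.
With the subsidy, sellers receive ps = pb + 7 for each unit, where pb is the price buyers pay.
On the curves, pb = 20.8 - 0.4q and ps = 64/9 + (2/9)q; the wedge ps − pb = 7 gives 64/9 + (2/9)q − (20.8 - 0.4q) = 7, so q' = 33.25.
Then pb = 20.8 − 0.4·33.25 = 7.5 and ps = 64/9 + (2/9)·33.25 = 14.5.
The subsidy expands output by 33.25 − 22 = 11.25 past the efficient level; on those units the gap between marginal cost and willingness to pay runs from 0 up to 7.
DWL = ½ × 7 × 11.25 = 39.375.

Deadweight loss = £39.375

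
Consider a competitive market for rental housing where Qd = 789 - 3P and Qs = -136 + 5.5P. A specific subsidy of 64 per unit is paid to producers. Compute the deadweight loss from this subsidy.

Pre-subsidy: 789 - 3P = -136 + 5.5P gives P* = 1850/17, Q* = 7863/17.
With the subsidy, sellers receive Ps = Pb + 64 for each unit, where Pb is the price buyers pay.
Supply in terms of Pb becomes Qs = -136 + 5.5(Pb + 64) = 216 + 5.5Pb. Setting this equal to demand: 789 - 3Pb = 216 + 5.5Pb, so Pb = 1146/17.
Sellers receive Ps = 1146/17 + 64 = 2234/17; Q' = 789 − 3·(1146/17) = 9975/17.
The subsidy expands output by 9975/17 − 7863/17 = 2112/17 past the efficient level; on those units the gap between marginal cost and willingness to pay runs from 0 up to 64.
DWL = ½ × 64 × 2112/17 = 67584/17.

Deadweight loss = 67584/17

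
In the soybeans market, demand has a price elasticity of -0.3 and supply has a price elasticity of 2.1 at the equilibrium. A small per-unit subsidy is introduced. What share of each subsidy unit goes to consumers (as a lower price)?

Consumer share = 0.875

For a small subsidy around the equilibrium, the benefit split depends on the relative slopes, which at a point are proportional to the elasticities.
Buyer share = εs/(εs + |εd|) = 2.1/(2.1 + 0.3) = 0.875; seller share = |εd|/(εs + |εd|) = 0.125.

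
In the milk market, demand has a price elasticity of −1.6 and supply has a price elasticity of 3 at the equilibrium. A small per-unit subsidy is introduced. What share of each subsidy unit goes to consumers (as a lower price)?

Consumer share = 15/23

For a small subsidy around the equilibrium, the benefit split depends on the relative slopes, which at a point are proportional to the elasticities.
Buyer share = εs/(εs + |εd|) = 3/(3 + 1.6) = 15/23; seller share = |εd|/(εs + |εd|) = 8/23.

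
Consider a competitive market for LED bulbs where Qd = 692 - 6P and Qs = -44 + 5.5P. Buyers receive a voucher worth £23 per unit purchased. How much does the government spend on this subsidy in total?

Pre-subsidy: 692 - 6P = -44 + 5.5P gives P* = 64, Q* = 308.
With the rebate, buyers effectively pay Pb = Ps − 23, where Ps is the price sellers receive.
Demand in terms of Ps becomes Qd = 692 − 6(Ps − 23) = 830 - 6Ps. Setting this equal to supply: 830 - 6Ps = -44 + 5.5Ps, so Ps = 76.
Buyers pay Pb = 76 − 23 = 53; Q' = -44 + 5.5·76 = 374.
Government outlay = subsidy × quantity = 23 × 374 = 8602.

Government cost = £8602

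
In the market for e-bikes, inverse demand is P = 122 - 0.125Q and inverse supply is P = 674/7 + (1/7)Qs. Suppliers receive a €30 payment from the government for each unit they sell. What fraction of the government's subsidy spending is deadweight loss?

Pre-subsidy: 122 - 0.125Q = 674/7 + (1/7)Q gives Q* = 96 and P* = 110.
With the subsidy, sellers receive Ps = Pb + 30 for each unit, where Pb is the price buyers pay.
On the curves, Pb = 122 - 0.125Q and Ps = 674/7 + (1/7)Q; the wedge Ps − Pb = 30 gives 674/7 + (1/7)Q − (122 - 0.125Q) = 30, so Q' = 208.
Then Pb = 122 − 0.125·208 = 96 and Ps = 674/7 + (1/7)·208 = 126.
ΔCS = ½(96 + 208)(110 − 96) = 2128; ΔPS = ½(96 + 208)(126 − 110) = 2432.
Government spending = 30 × 208 = 6240.
DWL = ½ × 30 × (208 − 96) = 1680; fraction = 1680 / 6240 = 7/26.

DWL / government spending = 7/26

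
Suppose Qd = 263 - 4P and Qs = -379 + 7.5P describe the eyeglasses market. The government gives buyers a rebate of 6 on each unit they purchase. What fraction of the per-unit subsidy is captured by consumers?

Consumer share = 15/23

Pre-subsidy: 263 - 4P = -379 + 7.5P gives P* = 1284/23, Q* = 913/23.
With the rebate, buyers effectively pay Pb = Ps − 6, where Ps is the price sellers receive.
Demand in terms of Ps becomes Qd = 263 − 4(Ps − 6) = 287 - 4Ps. Setting this equal to supply: 287 - 4Ps = -379 + 7.5Ps, so Ps = 1332/23.
Buyers pay Pb = 1332/23 − 6 = 1194/23; Q' = -379 + 7.5·(1332/23) = 1273/23.
Buyers' price falls by P* − Pb = 1284/23 − 1194/23 = 90/23; sellers' price rises by Ps − P* = 1332/23 − 1284/23 = 48/23.
So consumers capture (90/23)/6 = 15/23 of each unit of subsidy.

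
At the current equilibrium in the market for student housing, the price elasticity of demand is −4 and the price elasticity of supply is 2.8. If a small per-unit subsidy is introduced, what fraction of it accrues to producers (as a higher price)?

Producer share = 10/17

For a small subsidy around the equilibrium, the benefit split depends on the relative slopes, which at a point are proportional to the elasticities.
Buyer share = εs/(εs + |εd|) = 2.8/(2.8 + 4) = 7/17; seller share = |εd|/(εs + |εd|) = 10/17.
So producers capture 10/17 of the subsidy.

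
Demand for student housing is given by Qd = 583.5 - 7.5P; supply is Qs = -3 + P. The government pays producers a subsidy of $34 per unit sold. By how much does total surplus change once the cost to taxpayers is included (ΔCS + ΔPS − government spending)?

Net change in total surplus = -$510

Pre-subsidy: 583.5 - 7.5P = -3 + P gives P* = 69, Q* = 66.
With the subsidy, sellers receive Ps = Pb + 34 for each unit, where Pb is the price buyers pay.
Supply in terms of Pb becomes Qs = -3 + 1(Pb + 34) = 31 + Pb. Setting this equal to demand: 583.5 - 7.5Pb = 31 + Pb, so Pb = 65.
Sellers receive Ps = 65 + 34 = 99; Q' = 583.5 − 7.5·65 = 96.
ΔCS = ½(66 + 96)(69 − 65) = 324; ΔPS = ½(66 + 96)(99 − 69) = 2430.
Government spending = 34 × 96 = 3264.
Net change = 324 + 2430 − 3264 = -510. The loss equals the DWL triangle ½·34·30.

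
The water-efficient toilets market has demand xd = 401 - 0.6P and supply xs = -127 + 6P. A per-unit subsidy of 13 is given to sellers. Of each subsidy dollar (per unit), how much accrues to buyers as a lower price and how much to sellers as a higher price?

Pre-subsidy: 401 - 0.6P = -127 + 6P gives P* = 80, x* = 353.
With the subsidy, sellers receive Ps = Pb + 13 for each unit, where Pb is the price buyers pay.
Supply in terms of Pb becomes xs = -127 + 6(Pb + 13) = -49 + 6Pb. Setting this equal to demand: 401 - 0.6Pb = -49 + 6Pb, so Pb = 750/11.
Sellers receive Ps = 750/11 + 13 = 893/11; x' = 401 − 0.6·(750/11) = 3961/11.
Buyers' price falls by P* − Pb = 80 − 750/11 = 130/11; sellers' price rises by Ps − P* = 893/11 − 80 = 13/11.

Buyers gain 130/11 per unit; sellers gain 13/11 per unit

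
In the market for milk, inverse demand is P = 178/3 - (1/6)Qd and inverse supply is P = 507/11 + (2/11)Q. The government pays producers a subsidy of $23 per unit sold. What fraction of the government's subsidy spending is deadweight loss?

Pre-subsidy: 178/3 - (1/6)Q = 507/11 + (2/11)Q gives Q* = 38 and P* = 53.
With the subsidy, sellers receive Ps = Pb + 23 for each unit, where Pb is the price buyers pay.
On the curves, Pb = 178/3 - (1/6)Q and Ps = 507/11 + (2/11)Q; the wedge Ps − Pb = 23 gives 507/11 + (2/11)Q − (178/3 - (1/6)Q) = 23, so Q' = 104.
Then Pb = 178/3 − (1/6)·104 = 42 and Ps = 507/11 + (2/11)·104 = 65.
ΔCS = ½(38 + 104)(53 − 42) = 781; ΔPS = ½(38 + 104)(65 − 53) = 852.
Government spending = 23 × 104 = 2392.
DWL = ½ × 23 × (104 − 38) = 759; fraction = 759 / 2392 = 33/104.

DWL / government spending = 33/104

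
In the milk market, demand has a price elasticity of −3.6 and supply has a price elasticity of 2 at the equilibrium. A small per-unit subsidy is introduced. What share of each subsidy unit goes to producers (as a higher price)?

For a small subsidy around the equilibrium, the benefit split depends on the relative slopes, which at a point are proportional to the elasticities.
Buyer share = εs/(εs + |εd|) = 2/(2 + 3.6) = 5/14; seller share = |εd|/(εs + |εd|) = 9/14.
So producers capture 9/14 of the subsidy.

Producer share = 9/14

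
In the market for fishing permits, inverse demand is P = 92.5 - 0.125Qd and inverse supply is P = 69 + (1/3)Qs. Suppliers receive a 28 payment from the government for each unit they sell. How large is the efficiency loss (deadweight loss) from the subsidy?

Deadweight loss = 9408/11

Pre-subsidy: 92.5 - 0.125Q = 69 + (1/3)Q gives Q* = 564/11 and P* = 947/11.
With the subsidy, sellers receive Ps = Pb + 28 for each unit, where Pb is the price buyers pay.
On the curves, Pb = 92.5 - 0.125Q and Ps = 69 + (1/3)Q; the wedge Ps − Pb = 28 gives 69 + (1/3)Q − (92.5 - 0.125Q) = 28, so Q' = 1236/11.
Then Pb = 92.5 − 0.125·(1236/11) = 863/11 and Ps = 69 + (1/3)·(1236/11) = 1171/11.
The subsidy expands output by 1236/11 − 564/11 = 672/11 past the efficient level; on those units the gap between marginal cost and willingness to pay runs from 0 up to 28.
DWL = ½ × 28 × 672/11 = 9408/11.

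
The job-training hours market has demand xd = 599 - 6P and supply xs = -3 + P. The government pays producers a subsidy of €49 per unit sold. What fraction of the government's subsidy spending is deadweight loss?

DWL / government spending = 0.168

Pre-subsidy: 599 - 6P = -3 + P gives P* = 86, x* = 83.
With the subsidy, sellers receive Ps = Pb + 49 for each unit, where Pb is the price buyers pay.
Supply in terms of Pb becomes xs = -3 + 1(Pb + 49) = 46 + Pb. Setting this equal to demand: 599 - 6Pb = 46 + Pb, so Pb = 79.
Sellers receive Ps = 79 + 49 = 128; x' = 599 − 6·79 = 125.
ΔCS = ½(83 + 125)(86 − 79) = 728; ΔPS = ½(83 + 125)(128 − 86) = 4368.
Government spending = 49 × 125 = 6125.
DWL = ½ × 49 × (125 − 83) = 1029; fraction = 1029 / 6125 = 0.168.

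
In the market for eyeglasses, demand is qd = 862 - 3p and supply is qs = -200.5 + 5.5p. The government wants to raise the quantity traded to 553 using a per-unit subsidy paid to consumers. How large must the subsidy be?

Required subsidy s = 34 per unit

At q = 553, invert demand for the buyer price: pb = (862 − 553)/3 = 103; invert supply for the seller price: ps = (553 − (-200.5))/5.5 = 137.
The subsidy must fill the gap: s = ps − pb = 137 − 103 = 34.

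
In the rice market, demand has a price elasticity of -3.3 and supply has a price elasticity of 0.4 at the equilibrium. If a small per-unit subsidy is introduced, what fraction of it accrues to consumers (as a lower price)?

For a small subsidy around the equilibrium, the benefit split depends on the relative slopes, which at a point are proportional to the elasticities.
Buyer share = εs/(εs + |εd|) = 0.4/(0.4 + 3.3) = 4/37; seller share = |εd|/(εs + |εd|) = 33/37.

Consumer share = 4/37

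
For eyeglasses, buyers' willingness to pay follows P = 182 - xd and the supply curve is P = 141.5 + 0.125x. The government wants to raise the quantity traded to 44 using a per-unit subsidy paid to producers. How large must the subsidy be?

At x = 44, from the demand curve buyers pay Pb = 182 − 1·44 = 138; from the supply curve sellers need Ps = 141.5 + 0.125·44 = 147.
The subsidy must fill the gap: s = Ps − Pb = 147 − 138 = 9.

Required subsidy s = 9 per unit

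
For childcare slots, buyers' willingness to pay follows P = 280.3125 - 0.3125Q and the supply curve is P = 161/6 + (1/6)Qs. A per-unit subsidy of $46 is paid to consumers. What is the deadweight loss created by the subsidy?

Deadweight loss = $2208

Pre-subsidy: 280.3125 - 0.3125Q = 161/6 + (1/6)Q gives Q* = 529 and P* = 115.
With the rebate, buyers effectively pay Pb = Ps − 46, where Ps is the price sellers receive.
On the curves, Pb = 280.3125 - 0.3125Q and Ps = 161/6 + (1/6)Q; the wedge Ps − Pb = 46 gives 161/6 + (1/6)Q − (280.3125 - 0.3125Q) = 46, so Q' = 625.
Then Pb = 280.3125 − 0.3125·625 = 85 and Ps = 161/6 + (1/6)·625 = 131.
The subsidy expands output by 625 − 529 = 96 past the efficient level; on those units the gap between marginal cost and willingness to pay runs from 0 up to 46.
DWL = ½ × 46 × 96 = 2208.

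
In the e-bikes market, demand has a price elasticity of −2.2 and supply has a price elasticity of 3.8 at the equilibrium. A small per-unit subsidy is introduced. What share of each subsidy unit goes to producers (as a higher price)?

For a small subsidy around the equilibrium, the benefit split depends on the relative slopes, which at a point are proportional to the elasticities.
Buyer share = εs/(εs + |εd|) = 3.8/(3.8 + 2.2) = 19/30; seller share = |εd|/(εs + |εd|) = 11/30.
So producers capture 11/30 of the subsidy.

Producer share = 11/30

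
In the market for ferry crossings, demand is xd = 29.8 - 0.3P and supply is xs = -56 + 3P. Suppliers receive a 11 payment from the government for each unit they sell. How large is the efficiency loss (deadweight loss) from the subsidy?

Deadweight loss = 16.5

Pre-subsidy: 29.8 - 0.3P = -56 + 3P gives P* = 26, x* = 22.
With the subsidy, sellers receive Ps = Pb + 11 for each unit, where Pb is the price buyers pay.
Supply in terms of Pb becomes xs = -56 + 3(Pb + 11) = -23 + 3Pb. Setting this equal to demand: 29.8 - 0.3Pb = -23 + 3Pb, so Pb = 16.
Sellers receive Ps = 16 + 11 = 27; x' = 29.8 − 0.3·16 = 25.
The subsidy expands output by 25 − 22 = 3 past the efficient level; on those units the gap between marginal cost and willingness to pay runs from 0 up to 11.
DWL = ½ × 11 × 3 = 16.5.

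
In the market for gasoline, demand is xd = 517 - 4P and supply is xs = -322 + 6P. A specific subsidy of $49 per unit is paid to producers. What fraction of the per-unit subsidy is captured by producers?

Pre-subsidy: 517 - 4P = -322 + 6P gives P* = 83.9, x* = 181.4.
With the subsidy, sellers receive Ps = Pb + 49 for each unit, where Pb is the price buyers pay.
Supply in terms of Pb becomes xs = -322 + 6(Pb + 49) = -28 + 6Pb. Setting this equal to demand: 517 - 4Pb = -28 + 6Pb, so Pb = 54.5.
Sellers receive Ps = 54.5 + 49 = 103.5; x' = 517 − 4·54.5 = 299.
Buyers' price falls by P* − Pb = 83.9 − 54.5 = 29.4; sellers' price rises by Ps − P* = 103.5 − 83.9 = 19.6.
So producers capture 19.6/49 = 0.4 of each unit of subsidy.

Producer share = 0.4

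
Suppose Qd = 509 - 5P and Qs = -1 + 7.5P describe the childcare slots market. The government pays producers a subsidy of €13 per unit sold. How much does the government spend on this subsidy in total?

Pre-subsidy: 509 - 5P = -1 + 7.5P gives P* = 40.8, Q* = 305.
With the subsidy, sellers receive Ps = Pb + 13 for each unit, where Pb is the price buyers pay.
Supply in terms of Pb becomes Qs = -1 + 7.5(Pb + 13) = 96.5 + 7.5Pb. Setting this equal to demand: 509 - 5Pb = 96.5 + 7.5Pb, so Pb = 33.
Sellers receive Ps = 33 + 13 = 46; Q' = 509 − 5·33 = 344.
Government outlay = subsidy × quantity = 13 × 344 = 4472.

Government cost = €4472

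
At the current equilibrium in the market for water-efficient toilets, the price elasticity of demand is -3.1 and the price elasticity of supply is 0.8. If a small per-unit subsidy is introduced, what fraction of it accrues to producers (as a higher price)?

For a small subsidy around the equilibrium, the benefit split depends on the relative slopes, which at a point are proportional to the elasticities.
Buyer share = εs/(εs + |εd|) = 0.8/(0.8 + 3.1) = 8/39; seller share = |εd|/(εs + |εd|) = 31/39.
So producers capture 31/39 of the subsidy.

Producer share = 31/39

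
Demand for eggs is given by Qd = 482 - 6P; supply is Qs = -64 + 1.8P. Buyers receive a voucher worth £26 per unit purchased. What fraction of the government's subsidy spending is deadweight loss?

Pre-subsidy: 482 - 6P = -64 + 1.8P gives P* = 70, Q* = 62.
With the rebate, buyers effectively pay Pb = Ps − 26, where Ps is the price sellers receive.
Demand in terms of Ps becomes Qd = 482 − 6(Ps − 26) = 638 - 6Ps. Setting this equal to supply: 638 - 6Ps = -64 + 1.8Ps, so Ps = 90.
Buyers pay Pb = 90 − 26 = 64; Q' = -64 + 1.8·90 = 98.
ΔCS = ½(62 + 98)(70 − 64) = 480; ΔPS = ½(62 + 98)(90 − 70) = 1600.
Government spending = 26 × 98 = 2548.
DWL = ½ × 26 × (98 − 62) = 468; fraction = 468 / 2548 = 9/49.

DWL / government spending = 9/49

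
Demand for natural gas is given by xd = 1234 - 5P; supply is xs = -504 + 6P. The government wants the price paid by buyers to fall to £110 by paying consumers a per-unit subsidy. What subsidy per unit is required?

At a buyer price of 110, quantity demanded is 1234 − 5·110 = 684.
Sellers supply 684 only when they receive Ps with -504 + 6·Ps = 684, i.e. Ps = 198.
s = Ps − Pb = 198 − 110 = 88.

Required subsidy s = £88 per unit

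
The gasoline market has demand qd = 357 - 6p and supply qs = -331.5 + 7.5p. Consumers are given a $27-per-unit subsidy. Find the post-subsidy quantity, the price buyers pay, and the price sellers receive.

Pre-subsidy: 357 - 6p = -331.5 + 7.5p gives p* = 51, q* = 51.
With the rebate, buyers effectively pay pb = ps − 27, where ps is the price sellers receive.
Demand in terms of ps becomes qd = 357 − 6(ps − 27) = 519 - 6ps. Setting this equal to supply: 519 - 6ps = -331.5 + 7.5ps, so ps = 63.
Buyers pay pb = 63 − 27 = 36; q' = -331.5 + 7.5·63 = 141.

q' = 141; buyers pay $36; sellers receive $63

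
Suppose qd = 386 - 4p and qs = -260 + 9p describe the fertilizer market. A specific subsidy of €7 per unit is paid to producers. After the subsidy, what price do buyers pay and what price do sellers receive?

Pre-subsidy: 386 - 4p = -260 + 9p gives p* = 646/13, q* = 2434/13.
With the subsidy, sellers receive ps = pb + 7 for each unit, where pb is the price buyers pay.
Supply in terms of pb becomes qs = -260 + 9(pb + 7) = -197 + 9pb. Setting this equal to demand: 386 - 4pb = -197 + 9pb, so pb = 583/13.
Sellers receive ps = 583/13 + 7 = 674/13; q' = 386 − 4·(583/13) = 2686/13.

Buyers pay 583/13; sellers receive 674/13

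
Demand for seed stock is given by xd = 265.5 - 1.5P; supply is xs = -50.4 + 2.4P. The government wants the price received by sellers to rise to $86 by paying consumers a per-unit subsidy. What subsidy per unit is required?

Required subsidy s = $13 per unit

At a seller price of 86, quantity supplied is -50.4 + 2.4·86 = 156.
Buyers absorb 156 only when they pay Pb with 265.5 − 1.5·Pb = 156, i.e. Pb = 73.
s = Ps − Pb = 86 − 73 = 13.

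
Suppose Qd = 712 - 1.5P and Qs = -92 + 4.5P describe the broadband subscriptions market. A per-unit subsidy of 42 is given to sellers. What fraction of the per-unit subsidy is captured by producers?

Pre-subsidy: 712 - 1.5P = -92 + 4.5P gives P* = 134, Q* = 511.
With the subsidy, sellers receive Ps = Pb + 42 for each unit, where Pb is the price buyers pay.
Supply in terms of Pb becomes Qs = -92 + 4.5(Pb + 42) = 97 + 4.5Pb. Setting this equal to demand: 712 - 1.5Pb = 97 + 4.5Pb, so Pb = 102.5.
Sellers receive Ps = 102.5 + 42 = 144.5; Q' = 712 − 1.5·102.5 = 558.25.
Buyers' price falls by P* − Pb = 134 − 102.5 = 31.5; sellers' price rises by Ps − P* = 144.5 − 134 = 10.5.
So producers capture 10.5/42 = 0.25 of each unit of subsidy.

Producer share = 0.25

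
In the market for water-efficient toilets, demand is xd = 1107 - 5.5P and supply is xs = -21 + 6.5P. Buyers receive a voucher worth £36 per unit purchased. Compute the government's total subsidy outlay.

Government cost = £25101

Pre-subsidy: 1107 - 5.5P = -21 + 6.5P gives P* = 94, x* = 590.
With the rebate, buyers effectively pay Pb = Ps − 36, where Ps is the price sellers receive.
Demand in terms of Ps becomes xd = 1107 − 5.5(Ps − 36) = 1305 - 5.5Ps. Setting this equal to supply: 1305 - 5.5Ps = -21 + 6.5Ps, so Ps = 110.5.
Buyers pay Pb = 110.5 − 36 = 74.5; x' = -21 + 6.5·110.5 = 697.25.
Government outlay = subsidy × quantity = 36 × 697.25 = 25101.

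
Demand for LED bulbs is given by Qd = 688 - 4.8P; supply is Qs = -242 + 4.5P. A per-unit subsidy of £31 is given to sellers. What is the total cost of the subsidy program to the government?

Pre-subsidy: 688 - 4.8P = -242 + 4.5P gives P* = 100, Q* = 208.
With the subsidy, sellers receive Ps = Pb + 31 for each unit, where Pb is the price buyers pay.
Supply in terms of Pb becomes Qs = -242 + 4.5(Pb + 31) = -102.5 + 4.5Pb. Setting this equal to demand: 688 - 4.8Pb = -102.5 + 4.5Pb, so Pb = 85.
Sellers receive Ps = 85 + 31 = 116; Q' = 688 − 4.8·85 = 280.
Government outlay = subsidy × quantity = 31 × 280 = 8680.

Government cost = £8680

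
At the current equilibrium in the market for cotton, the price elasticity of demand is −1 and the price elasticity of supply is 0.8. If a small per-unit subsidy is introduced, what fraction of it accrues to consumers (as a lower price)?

For a small subsidy around the equilibrium, the benefit split depends on the relative slopes, which at a point are proportional to the elasticities.
Buyer share = εs/(εs + |εd|) = 0.8/(0.8 + 1) = 4/9; seller share = |εd|/(εs + |εd|) = 5/9.

Consumer share = 4/9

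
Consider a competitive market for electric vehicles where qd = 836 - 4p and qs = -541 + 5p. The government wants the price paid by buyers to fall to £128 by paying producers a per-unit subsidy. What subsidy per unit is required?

At a buyer price of 128, quantity demanded is 836 − 4·128 = 324.
Sellers supply 324 only when they receive ps with -541 + 5·ps = 324, i.e. ps = 173.
s = ps − pb = 173 − 128 = 45.

Required subsidy s = £45 per unit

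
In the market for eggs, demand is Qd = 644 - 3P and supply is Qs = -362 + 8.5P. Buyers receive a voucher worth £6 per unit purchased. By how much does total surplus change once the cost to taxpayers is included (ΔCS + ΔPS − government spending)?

Net change in total surplus = -918/23

Pre-subsidy: 644 - 3P = -362 + 8.5P gives P* = 2012/23, Q* = 8776/23.
With the rebate, buyers effectively pay Pb = Ps − 6, where Ps is the price sellers receive.
Demand in terms of Ps becomes Qd = 644 − 3(Ps − 6) = 662 - 3Ps. Setting this equal to supply: 662 - 3Ps = -362 + 8.5Ps, so Ps = 2048/23.
Buyers pay Pb = 2048/23 − 6 = 1910/23; Q' = -362 + 8.5·(2048/23) = 9082/23.
ΔCS = ½(8776/23 + 9082/23)(2012/23 − 1910/23) = 910758/529; ΔPS = ½(8776/23 + 9082/23)(2048/23 − 2012/23) = 321444/529.
Government spending = 6 × 9082/23 = 54492/23.
Net change = 910758/529 + 321444/529 − 54492/23 = -918/23. The loss equals the DWL triangle ½·6·306/23.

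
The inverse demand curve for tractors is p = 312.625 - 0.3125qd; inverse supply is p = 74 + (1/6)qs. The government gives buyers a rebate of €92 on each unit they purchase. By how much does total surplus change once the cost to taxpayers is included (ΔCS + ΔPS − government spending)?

Pre-subsidy: 312.625 - 0.3125q = 74 + (1/6)q gives q* = 498 and p* = 157.
With the rebate, buyers effectively pay pb = ps − 92, where ps is the price sellers receive.
On the curves, pb = 312.625 - 0.3125q and ps = 74 + (1/6)q; the wedge ps − pb = 92 gives 74 + (1/6)q − (312.625 - 0.3125q) = 92, so q' = 690.
Then pb = 312.625 − 0.3125·690 = 97 and ps = 74 + (1/6)·690 = 189.
ΔCS = ½(498 + 690)(157 − 97) = 35640; ΔPS = ½(498 + 690)(189 − 157) = 19008.
Government spending = 92 × 690 = 63480.
Net change = 35640 + 19008 − 63480 = -8832. The loss equals the DWL triangle ½·92·192.

Net change in total surplus = -€8832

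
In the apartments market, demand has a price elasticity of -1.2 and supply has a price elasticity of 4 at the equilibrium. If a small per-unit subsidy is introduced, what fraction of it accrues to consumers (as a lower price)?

For a small subsidy around the equilibrium, the benefit split depends on the relative slopes, which at a point are proportional to the elasticities.
Buyer share = εs/(εs + |εd|) = 4/(4 + 1.2) = 10/13; seller share = |εd|/(εs + |εd|) = 3/13.

Consumer share = 10/13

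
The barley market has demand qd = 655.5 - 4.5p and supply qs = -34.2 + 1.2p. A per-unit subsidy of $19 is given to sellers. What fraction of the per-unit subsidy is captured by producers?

Pre-subsidy: 655.5 - 4.5p = -34.2 + 1.2p gives p* = 121, q* = 111.
With the subsidy, sellers receive ps = pb + 19 for each unit, where pb is the price buyers pay.
Supply in terms of pb becomes qs = -34.2 + 1.2(pb + 19) = -11.4 + 1.2pb. Setting this equal to demand: 655.5 - 4.5pb = -11.4 + 1.2pb, so pb = 117.
Sellers receive ps = 117 + 19 = 136; q' = 655.5 − 4.5·117 = 129.
Buyers' price falls by p* − pb = 121 − 117 = 4; sellers' price rises by ps − p* = 136 − 121 = 15.
So producers capture 15/19 = 15/19 of each unit of subsidy.

Producer share = 15/19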